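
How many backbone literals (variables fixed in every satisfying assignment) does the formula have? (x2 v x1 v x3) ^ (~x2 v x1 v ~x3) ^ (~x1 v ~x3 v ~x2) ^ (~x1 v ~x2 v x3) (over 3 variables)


Find all satisfying assignments: 4 model(s).
Check which variables have the same value in every model.
No variable is fixed across all models.
Backbone size = 0.

0


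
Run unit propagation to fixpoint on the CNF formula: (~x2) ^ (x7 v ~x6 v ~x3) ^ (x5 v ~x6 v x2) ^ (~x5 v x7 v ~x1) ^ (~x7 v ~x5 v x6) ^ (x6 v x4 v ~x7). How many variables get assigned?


Unit propagation repeatedly assigns the literal in any unit clause, then simplifies.
Assignments in order: x2 = F.
No further unit clauses remain.
Total variables assigned = 1.

1


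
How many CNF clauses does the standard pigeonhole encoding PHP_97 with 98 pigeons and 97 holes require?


The PHP encoding has two parts:
1) At-least-one-hole clauses: 98 (one per pigeon, each with 97 literals).
2) At-most-one-pigeon-per-hole clauses: 97 holes * C(98,2) = 97 * 4753 = 461041.
Total clauses = 98 + 461041 = 461139.

461139


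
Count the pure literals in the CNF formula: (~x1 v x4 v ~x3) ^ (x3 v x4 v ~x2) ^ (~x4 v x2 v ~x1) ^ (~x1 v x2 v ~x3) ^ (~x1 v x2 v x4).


A pure literal appears in only one polarity across all clauses.
Pure literals: x1 (negative only).
Count = 1.

1


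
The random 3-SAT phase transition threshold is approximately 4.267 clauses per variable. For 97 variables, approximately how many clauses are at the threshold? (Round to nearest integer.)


The 3-SAT phase transition occurs at approximately 4.267 clauses per variable.
m = 4.267 * 97 = 413.899.
Rounded to nearest integer: 414.

414


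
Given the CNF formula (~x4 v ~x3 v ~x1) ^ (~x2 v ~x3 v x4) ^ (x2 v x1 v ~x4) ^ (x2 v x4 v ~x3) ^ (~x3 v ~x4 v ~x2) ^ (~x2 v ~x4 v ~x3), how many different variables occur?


Identify each distinct variable in the formula.
Variables found: x1, x2, x3, x4.
Total distinct variables = 4.

4


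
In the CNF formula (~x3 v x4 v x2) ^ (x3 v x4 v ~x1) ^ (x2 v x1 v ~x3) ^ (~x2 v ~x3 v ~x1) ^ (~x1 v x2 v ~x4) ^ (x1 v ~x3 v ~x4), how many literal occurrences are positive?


Scan each clause for unnegated literals.
Clause 1: 2 positive; Clause 2: 2 positive; Clause 3: 2 positive; Clause 4: 0 positive; Clause 5: 1 positive; Clause 6: 1 positive.
Total positive literal occurrences = 8.

8


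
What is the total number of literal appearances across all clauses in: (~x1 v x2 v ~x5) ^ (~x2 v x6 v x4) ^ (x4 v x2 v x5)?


Clause lengths: 3, 3, 3.
Sum = 3 + 3 + 3 = 9.

9


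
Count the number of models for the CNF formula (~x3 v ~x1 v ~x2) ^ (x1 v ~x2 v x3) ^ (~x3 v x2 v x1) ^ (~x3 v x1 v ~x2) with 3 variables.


Enumerate all 8 truth assignments over 3 variables.
Test each against every clause.
Satisfying assignments found: 4.

4


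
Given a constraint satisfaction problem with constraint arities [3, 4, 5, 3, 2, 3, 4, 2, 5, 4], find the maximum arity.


The arities are: 3, 4, 5, 3, 2, 3, 4, 2, 5, 4.
Scan for the maximum value.
Maximum arity = 5.

5


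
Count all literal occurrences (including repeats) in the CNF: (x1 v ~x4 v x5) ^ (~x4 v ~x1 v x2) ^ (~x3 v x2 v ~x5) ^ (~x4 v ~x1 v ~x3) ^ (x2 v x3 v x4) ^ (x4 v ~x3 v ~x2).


Clause lengths: 3, 3, 3, 3, 3, 3.
Sum = 3 + 3 + 3 + 3 + 3 + 3 = 18.

18


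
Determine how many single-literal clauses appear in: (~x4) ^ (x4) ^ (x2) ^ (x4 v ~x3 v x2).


A unit clause contains exactly one literal.
Unit clauses found: (~x4), (x4), (x2).
Count = 3.

3


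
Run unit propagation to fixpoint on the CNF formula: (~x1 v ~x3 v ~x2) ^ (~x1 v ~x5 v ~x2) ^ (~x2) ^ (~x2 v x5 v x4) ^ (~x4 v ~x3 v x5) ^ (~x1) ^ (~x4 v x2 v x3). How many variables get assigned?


Unit propagation repeatedly assigns the literal in any unit clause, then simplifies.
Assignments in order: x2 = F, x1 = F.
No further unit clauses remain.
Total variables assigned = 2.

2


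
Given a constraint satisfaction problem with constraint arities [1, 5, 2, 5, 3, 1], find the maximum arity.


The arities are: 1, 5, 2, 5, 3, 1.
Scan for the maximum value.
Maximum arity = 5.

5


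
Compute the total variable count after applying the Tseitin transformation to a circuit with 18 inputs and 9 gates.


The Tseitin transformation introduces one auxiliary variable per gate.
Total variables = inputs + gates = 18 + 9 = 27.

27


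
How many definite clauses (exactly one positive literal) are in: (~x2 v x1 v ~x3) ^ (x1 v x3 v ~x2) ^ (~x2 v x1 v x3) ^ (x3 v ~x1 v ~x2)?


A definite clause has exactly one positive literal.
Clause 1: 1 positive -> definite
Clause 2: 2 positive -> not definite
Clause 3: 2 positive -> not definite
Clause 4: 1 positive -> definite
Definite clause count = 2.

2


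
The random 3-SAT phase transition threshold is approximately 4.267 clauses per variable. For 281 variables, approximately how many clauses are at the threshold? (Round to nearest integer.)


The 3-SAT phase transition occurs at approximately 4.267 clauses per variable.
m = 4.267 * 281 = 1199.027.
Rounded to nearest integer: 1199.

1199


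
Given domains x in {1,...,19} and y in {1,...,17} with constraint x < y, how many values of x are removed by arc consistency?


For the constraint x < y, x needs a supporting value in y's domain.
x can be at most 16 (one less than y's maximum).
Valid x values from domain: 16 out of 19.
Pruned = 19 - 16 = 3.

3


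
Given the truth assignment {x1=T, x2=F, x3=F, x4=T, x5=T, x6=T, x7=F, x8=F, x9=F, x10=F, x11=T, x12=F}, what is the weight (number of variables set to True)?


The weight is the number of variables assigned True.
True variables: x1, x4, x5, x6, x11.
Weight = 5.

5


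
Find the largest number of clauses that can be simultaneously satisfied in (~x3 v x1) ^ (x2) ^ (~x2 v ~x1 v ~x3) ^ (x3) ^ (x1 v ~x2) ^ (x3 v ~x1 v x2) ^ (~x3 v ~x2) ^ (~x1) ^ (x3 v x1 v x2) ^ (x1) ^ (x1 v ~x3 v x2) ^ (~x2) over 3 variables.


Enumerate all 8 truth assignments.
For each, count how many of the 12 clauses are satisfied.
The formula is not fully satisfiable, so the maximum is below 12.
Maximum simultaneously satisfiable clauses = 10.

10


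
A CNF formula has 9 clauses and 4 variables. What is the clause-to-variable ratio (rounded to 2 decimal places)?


Clause-to-variable ratio = clauses / variables.
9 / 4 = 2.25.

2.25


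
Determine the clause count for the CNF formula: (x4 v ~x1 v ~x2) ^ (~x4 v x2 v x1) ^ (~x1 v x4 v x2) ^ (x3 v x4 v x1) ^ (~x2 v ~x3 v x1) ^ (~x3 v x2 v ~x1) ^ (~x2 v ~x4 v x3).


Each group enclosed in parentheses joined by ^ is one clause.
Counting the conjuncts: 7 clauses.

7


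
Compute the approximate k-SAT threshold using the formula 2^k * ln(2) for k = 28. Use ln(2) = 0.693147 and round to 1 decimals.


Using the asymptotic formula: threshold ~ 2^k * ln(2).
2^28 = 268435456.
268435456 * 0.693147 = 186065231.0.

186065231.0


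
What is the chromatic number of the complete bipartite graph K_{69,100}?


K_{69,100} is bipartite by definition: the two parts are independent sets, with every edge crossing between them.
Color all vertices in one part with color 1 and all vertices in the other part with color 2.
Since the graph has at least one edge, one color does not suffice.
Chromatic number = 2.

2


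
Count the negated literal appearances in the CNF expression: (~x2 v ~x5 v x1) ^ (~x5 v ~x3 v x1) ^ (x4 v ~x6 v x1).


Scan each clause for negated literals.
Clause 1: 2 negative; Clause 2: 2 negative; Clause 3: 1 negative.
Total negative literal occurrences = 5.

5


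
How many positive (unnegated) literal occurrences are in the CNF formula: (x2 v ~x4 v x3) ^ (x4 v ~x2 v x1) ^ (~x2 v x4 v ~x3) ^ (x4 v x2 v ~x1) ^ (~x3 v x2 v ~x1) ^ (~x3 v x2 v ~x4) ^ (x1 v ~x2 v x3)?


Scan each clause for unnegated literals.
Clause 1: 2 positive; Clause 2: 2 positive; Clause 3: 1 positive; Clause 4: 2 positive; Clause 5: 1 positive; Clause 6: 1 positive; Clause 7: 2 positive.
Total positive literal occurrences = 11.

11


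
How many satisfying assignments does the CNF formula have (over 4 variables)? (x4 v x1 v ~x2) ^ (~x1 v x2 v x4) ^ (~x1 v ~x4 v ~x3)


Enumerate all 16 truth assignments over 4 variables.
Test each against every clause.
Satisfying assignments found: 10.

10


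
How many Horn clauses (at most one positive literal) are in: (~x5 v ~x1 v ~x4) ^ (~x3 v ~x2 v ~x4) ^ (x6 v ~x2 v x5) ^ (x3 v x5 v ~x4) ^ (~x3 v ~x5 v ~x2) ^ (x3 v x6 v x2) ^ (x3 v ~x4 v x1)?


A Horn clause has at most one positive literal.
Clause 1: 0 positive lit(s) -> Horn
Clause 2: 0 positive lit(s) -> Horn
Clause 3: 2 positive lit(s) -> not Horn
Clause 4: 2 positive lit(s) -> not Horn
Clause 5: 0 positive lit(s) -> Horn
Clause 6: 3 positive lit(s) -> not Horn
Clause 7: 2 positive lit(s) -> not Horn
Total Horn clauses = 3.

3


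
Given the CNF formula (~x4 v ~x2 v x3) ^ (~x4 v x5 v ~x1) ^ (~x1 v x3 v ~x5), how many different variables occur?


Identify each distinct variable in the formula.
Variables found: x1, x2, x3, x4, x5.
Total distinct variables = 5.

5


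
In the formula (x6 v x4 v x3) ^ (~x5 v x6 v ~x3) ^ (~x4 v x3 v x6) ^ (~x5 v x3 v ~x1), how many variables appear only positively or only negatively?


A pure literal appears in only one polarity across all clauses.
Pure literals: x1 (negative only), x5 (negative only), x6 (positive only).
Count = 3.

3


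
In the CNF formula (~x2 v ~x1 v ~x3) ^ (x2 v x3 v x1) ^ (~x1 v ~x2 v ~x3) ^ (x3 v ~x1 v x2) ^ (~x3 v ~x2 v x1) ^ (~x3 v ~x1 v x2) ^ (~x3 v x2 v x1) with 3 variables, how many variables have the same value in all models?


Find all satisfying assignments: 2 model(s).
Check which variables have the same value in every model.
Fixed variables: x2=T, x3=F.
Backbone size = 2.

2


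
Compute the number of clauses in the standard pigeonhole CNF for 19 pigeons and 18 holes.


The PHP encoding has two parts:
1) At-least-one-hole clauses: 19 (one per pigeon, each with 18 literals).
2) At-most-one-pigeon-per-hole clauses: 18 holes * C(19,2) = 18 * 171 = 3078.
Total clauses = 19 + 3078 = 3097.

3097


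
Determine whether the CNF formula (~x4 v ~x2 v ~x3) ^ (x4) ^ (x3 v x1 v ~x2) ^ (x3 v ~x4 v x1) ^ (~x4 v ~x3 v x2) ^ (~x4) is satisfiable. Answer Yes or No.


Check all 16 possible truth assignments.
Number of satisfying assignments found: 0.
The formula is unsatisfiable.

No


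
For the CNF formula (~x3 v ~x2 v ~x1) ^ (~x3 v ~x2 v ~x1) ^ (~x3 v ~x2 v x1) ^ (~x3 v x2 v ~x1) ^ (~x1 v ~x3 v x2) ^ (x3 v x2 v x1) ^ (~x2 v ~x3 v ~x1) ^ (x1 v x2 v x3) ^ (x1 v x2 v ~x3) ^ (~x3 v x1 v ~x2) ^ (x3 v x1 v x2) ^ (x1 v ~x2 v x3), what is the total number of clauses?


Each group enclosed in parentheses joined by ^ is one clause.
Counting the conjuncts: 12 clauses.

12


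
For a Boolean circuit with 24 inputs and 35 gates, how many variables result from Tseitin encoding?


The Tseitin transformation introduces one auxiliary variable per gate.
Total variables = inputs + gates = 24 + 35 = 59.

59


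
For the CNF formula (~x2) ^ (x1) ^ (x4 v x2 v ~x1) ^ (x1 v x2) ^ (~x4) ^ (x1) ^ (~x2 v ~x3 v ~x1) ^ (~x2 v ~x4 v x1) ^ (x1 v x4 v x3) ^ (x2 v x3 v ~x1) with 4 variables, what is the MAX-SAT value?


Enumerate all 16 truth assignments.
For each, count how many of the 10 clauses are satisfied.
The formula is not fully satisfiable, so the maximum is below 10.
Maximum simultaneously satisfiable clauses = 9.

9


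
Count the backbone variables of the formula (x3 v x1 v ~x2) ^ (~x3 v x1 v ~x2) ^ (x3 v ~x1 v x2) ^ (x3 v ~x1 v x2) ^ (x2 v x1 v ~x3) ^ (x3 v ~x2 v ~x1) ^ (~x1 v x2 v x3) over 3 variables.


Find all satisfying assignments: 3 model(s).
Check which variables have the same value in every model.
No variable is fixed across all models.
Backbone size = 0.

0


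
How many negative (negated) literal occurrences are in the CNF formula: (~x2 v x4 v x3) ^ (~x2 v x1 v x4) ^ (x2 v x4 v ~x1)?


Scan each clause for negated literals.
Clause 1: 1 negative; Clause 2: 1 negative; Clause 3: 1 negative.
Total negative literal occurrences = 3.

3


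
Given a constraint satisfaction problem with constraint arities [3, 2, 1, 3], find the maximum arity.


The arities are: 3, 2, 1, 3.
Scan for the maximum value.
Maximum arity = 3.

3


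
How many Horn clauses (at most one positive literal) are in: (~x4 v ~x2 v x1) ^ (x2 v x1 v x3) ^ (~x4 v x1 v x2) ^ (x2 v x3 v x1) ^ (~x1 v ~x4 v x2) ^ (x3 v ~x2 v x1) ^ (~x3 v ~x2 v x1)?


A Horn clause has at most one positive literal.
Clause 1: 1 positive lit(s) -> Horn
Clause 2: 3 positive lit(s) -> not Horn
Clause 3: 2 positive lit(s) -> not Horn
Clause 4: 3 positive lit(s) -> not Horn
Clause 5: 1 positive lit(s) -> Horn
Clause 6: 2 positive lit(s) -> not Horn
Clause 7: 1 positive lit(s) -> Horn
Total Horn clauses = 3.

3


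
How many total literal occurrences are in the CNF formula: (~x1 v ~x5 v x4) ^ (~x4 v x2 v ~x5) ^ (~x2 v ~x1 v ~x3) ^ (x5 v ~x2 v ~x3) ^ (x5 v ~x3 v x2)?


Clause lengths: 3, 3, 3, 3, 3.
Sum = 3 + 3 + 3 + 3 + 3 = 15.

15


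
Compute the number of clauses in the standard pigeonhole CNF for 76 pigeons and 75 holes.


The PHP encoding has two parts:
1) At-least-one-hole clauses: 76 (one per pigeon, each with 75 literals).
2) At-most-one-pigeon-per-hole clauses: 75 holes * C(76,2) = 75 * 2850 = 213750.
Total clauses = 76 + 213750 = 213826.

213826


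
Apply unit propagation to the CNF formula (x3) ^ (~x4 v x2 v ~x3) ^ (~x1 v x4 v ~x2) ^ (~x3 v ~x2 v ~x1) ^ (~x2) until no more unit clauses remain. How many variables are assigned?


Unit propagation repeatedly assigns the literal in any unit clause, then simplifies.
Assignments in order: x3 = T, x2 = F, x4 = F.
No further unit clauses remain.
Total variables assigned = 3.

3


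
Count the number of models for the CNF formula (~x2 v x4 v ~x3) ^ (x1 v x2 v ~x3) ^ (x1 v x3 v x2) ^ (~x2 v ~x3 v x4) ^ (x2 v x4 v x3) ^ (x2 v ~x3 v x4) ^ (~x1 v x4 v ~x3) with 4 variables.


Enumerate all 16 truth assignments over 4 variables.
Test each against every clause.
Satisfying assignments found: 8.

8


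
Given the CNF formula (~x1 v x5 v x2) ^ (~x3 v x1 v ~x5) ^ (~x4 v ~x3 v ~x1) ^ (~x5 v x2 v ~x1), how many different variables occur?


Identify each distinct variable in the formula.
Variables found: x1, x2, x3, x4, x5.
Total distinct variables = 5.

5


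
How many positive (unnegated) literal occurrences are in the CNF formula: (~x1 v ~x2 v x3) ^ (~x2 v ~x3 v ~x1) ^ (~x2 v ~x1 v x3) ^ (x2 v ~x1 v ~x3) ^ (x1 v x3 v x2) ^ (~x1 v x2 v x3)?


Scan each clause for unnegated literals.
Clause 1: 1 positive; Clause 2: 0 positive; Clause 3: 1 positive; Clause 4: 1 positive; Clause 5: 3 positive; Clause 6: 2 positive.
Total positive literal occurrences = 8.

8


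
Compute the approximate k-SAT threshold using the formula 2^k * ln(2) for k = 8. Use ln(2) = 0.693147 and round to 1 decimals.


Using the asymptotic formula: threshold ~ 2^k * ln(2).
2^8 = 256.
256 * 0.693147 = 177.4.

177.4


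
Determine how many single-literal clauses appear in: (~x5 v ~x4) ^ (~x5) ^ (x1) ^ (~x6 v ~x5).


A unit clause contains exactly one literal.
Unit clauses found: (~x5), (x1).
Count = 2.

2


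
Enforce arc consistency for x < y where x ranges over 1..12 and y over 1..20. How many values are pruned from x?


For the constraint x < y, x needs a supporting value in y's domain.
x can be at most 19 (one less than y's maximum).
Valid x values from domain: 12 out of 12.
Pruned = 12 - 12 = 0.

0


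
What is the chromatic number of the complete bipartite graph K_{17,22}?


K_{17,22} is bipartite by definition: the two parts are independent sets, with every edge crossing between them.
Color all vertices in one part with color 1 and all vertices in the other part with color 2.
Since the graph has at least one edge, one color does not suffice.
Chromatic number = 2.

2


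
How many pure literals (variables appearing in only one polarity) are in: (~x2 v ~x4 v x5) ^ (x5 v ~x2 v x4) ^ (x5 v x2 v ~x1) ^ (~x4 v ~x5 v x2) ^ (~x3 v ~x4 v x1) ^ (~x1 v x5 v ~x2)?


A pure literal appears in only one polarity across all clauses.
Pure literals: x3 (negative only).
Count = 1.

1


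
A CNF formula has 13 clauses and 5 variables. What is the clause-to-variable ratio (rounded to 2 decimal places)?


Clause-to-variable ratio = clauses / variables.
13 / 5 = 2.6.

2.6


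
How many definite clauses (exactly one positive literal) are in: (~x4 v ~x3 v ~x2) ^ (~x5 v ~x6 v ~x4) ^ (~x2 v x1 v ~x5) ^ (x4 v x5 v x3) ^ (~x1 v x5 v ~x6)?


A definite clause has exactly one positive literal.
Clause 1: 0 positive -> not definite
Clause 2: 0 positive -> not definite
Clause 3: 1 positive -> definite
Clause 4: 3 positive -> not definite
Clause 5: 1 positive -> definite
Definite clause count = 2.

2


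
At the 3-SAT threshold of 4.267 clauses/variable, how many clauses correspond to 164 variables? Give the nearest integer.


The 3-SAT phase transition occurs at approximately 4.267 clauses per variable.
m = 4.267 * 164 = 699.788.
Rounded to nearest integer: 700.

700


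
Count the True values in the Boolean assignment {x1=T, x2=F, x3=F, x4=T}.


The weight is the number of variables assigned True.
True variables: x1, x4.
Weight = 2.

2


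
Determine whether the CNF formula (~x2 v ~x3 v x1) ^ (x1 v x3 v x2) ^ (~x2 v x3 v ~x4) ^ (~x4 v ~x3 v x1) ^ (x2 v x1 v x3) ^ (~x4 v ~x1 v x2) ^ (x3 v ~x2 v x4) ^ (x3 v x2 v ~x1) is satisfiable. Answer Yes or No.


Check all 16 possible truth assignments.
Number of satisfying assignments found: 4.
The formula is satisfiable.

Yes


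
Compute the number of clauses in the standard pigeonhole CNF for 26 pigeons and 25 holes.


The PHP encoding has two parts:
1) At-least-one-hole clauses: 26 (one per pigeon, each with 25 literals).
2) At-most-one-pigeon-per-hole clauses: 25 holes * C(26,2) = 25 * 325 = 8125.
Total clauses = 26 + 8125 = 8151.

8151


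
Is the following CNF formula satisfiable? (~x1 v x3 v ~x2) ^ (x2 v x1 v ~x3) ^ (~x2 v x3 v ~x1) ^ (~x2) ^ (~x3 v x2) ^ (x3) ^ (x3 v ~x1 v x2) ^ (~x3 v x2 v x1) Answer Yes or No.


Check all 8 possible truth assignments.
Number of satisfying assignments found: 0.
The formula is unsatisfiable.

No


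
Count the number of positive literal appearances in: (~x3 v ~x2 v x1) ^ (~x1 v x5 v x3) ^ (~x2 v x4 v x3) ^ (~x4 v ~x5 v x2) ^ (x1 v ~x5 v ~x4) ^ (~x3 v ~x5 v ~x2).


Scan each clause for unnegated literals.
Clause 1: 1 positive; Clause 2: 2 positive; Clause 3: 2 positive; Clause 4: 1 positive; Clause 5: 1 positive; Clause 6: 0 positive.
Total positive literal occurrences = 7.

7


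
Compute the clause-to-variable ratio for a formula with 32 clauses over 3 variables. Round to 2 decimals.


Clause-to-variable ratio = clauses / variables.
32 / 3 = 10.67.

10.67


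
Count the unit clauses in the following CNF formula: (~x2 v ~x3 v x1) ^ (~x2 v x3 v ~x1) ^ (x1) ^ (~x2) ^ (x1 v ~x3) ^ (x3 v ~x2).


A unit clause contains exactly one literal.
Unit clauses found: (x1), (~x2).
Count = 2.

2


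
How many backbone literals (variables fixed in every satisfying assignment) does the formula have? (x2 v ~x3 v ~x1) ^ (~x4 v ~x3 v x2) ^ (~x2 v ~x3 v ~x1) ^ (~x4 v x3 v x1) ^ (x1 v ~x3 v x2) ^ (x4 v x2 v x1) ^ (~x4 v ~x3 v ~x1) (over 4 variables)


Find all satisfying assignments: 7 model(s).
Check which variables have the same value in every model.
No variable is fixed across all models.
Backbone size = 0.

0


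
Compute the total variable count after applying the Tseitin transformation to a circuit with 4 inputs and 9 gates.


The Tseitin transformation introduces one auxiliary variable per gate.
Total variables = inputs + gates = 4 + 9 = 13.

13


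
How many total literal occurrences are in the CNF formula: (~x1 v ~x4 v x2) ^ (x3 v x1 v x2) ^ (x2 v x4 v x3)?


Clause lengths: 3, 3, 3.
Sum = 3 + 3 + 3 = 9.

9


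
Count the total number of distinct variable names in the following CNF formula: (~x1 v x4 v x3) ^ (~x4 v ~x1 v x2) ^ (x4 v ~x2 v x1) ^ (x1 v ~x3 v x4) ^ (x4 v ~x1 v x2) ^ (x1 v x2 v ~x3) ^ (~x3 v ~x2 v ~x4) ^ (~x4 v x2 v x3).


Identify each distinct variable in the formula.
Variables found: x1, x2, x3, x4.
Total distinct variables = 4.

4


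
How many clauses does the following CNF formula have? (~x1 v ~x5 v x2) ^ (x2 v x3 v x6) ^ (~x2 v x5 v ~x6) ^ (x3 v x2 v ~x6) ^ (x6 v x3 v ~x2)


Each group enclosed in parentheses joined by ^ is one clause.
Counting the conjuncts: 5 clauses.

5


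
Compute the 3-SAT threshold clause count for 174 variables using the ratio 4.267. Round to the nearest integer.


The 3-SAT phase transition occurs at approximately 4.267 clauses per variable.
m = 4.267 * 174 = 742.458.
Rounded to nearest integer: 742.

742


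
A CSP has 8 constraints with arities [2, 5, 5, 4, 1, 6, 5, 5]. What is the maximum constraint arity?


The arities are: 2, 5, 5, 4, 1, 6, 5, 5.
Scan for the maximum value.
Maximum arity = 6.

6


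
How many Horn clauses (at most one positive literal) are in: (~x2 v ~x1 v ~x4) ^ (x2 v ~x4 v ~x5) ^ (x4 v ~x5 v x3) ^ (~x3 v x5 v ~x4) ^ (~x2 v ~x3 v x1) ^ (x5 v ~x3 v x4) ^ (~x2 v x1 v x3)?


A Horn clause has at most one positive literal.
Clause 1: 0 positive lit(s) -> Horn
Clause 2: 1 positive lit(s) -> Horn
Clause 3: 2 positive lit(s) -> not Horn
Clause 4: 1 positive lit(s) -> Horn
Clause 5: 1 positive lit(s) -> Horn
Clause 6: 2 positive lit(s) -> not Horn
Clause 7: 2 positive lit(s) -> not Horn
Total Horn clauses = 4.

4


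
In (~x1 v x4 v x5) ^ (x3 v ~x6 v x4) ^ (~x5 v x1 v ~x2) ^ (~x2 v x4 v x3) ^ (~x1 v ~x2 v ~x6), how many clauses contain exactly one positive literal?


A definite clause has exactly one positive literal.
Clause 1: 2 positive -> not definite
Clause 2: 2 positive -> not definite
Clause 3: 1 positive -> definite
Clause 4: 2 positive -> not definite
Clause 5: 0 positive -> not definite
Definite clause count = 1.

1


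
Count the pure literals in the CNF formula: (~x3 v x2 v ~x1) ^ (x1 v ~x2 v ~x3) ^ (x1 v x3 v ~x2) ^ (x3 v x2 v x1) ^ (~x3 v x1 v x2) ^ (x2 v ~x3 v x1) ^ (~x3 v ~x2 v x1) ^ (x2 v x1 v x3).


A pure literal appears in only one polarity across all clauses.
No pure literals found.
Count = 0.

0


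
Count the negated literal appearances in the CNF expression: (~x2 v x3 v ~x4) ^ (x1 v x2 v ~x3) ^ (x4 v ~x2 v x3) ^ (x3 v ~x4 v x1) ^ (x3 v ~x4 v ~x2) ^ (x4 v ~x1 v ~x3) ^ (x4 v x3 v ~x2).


Scan each clause for negated literals.
Clause 1: 2 negative; Clause 2: 1 negative; Clause 3: 1 negative; Clause 4: 1 negative; Clause 5: 2 negative; Clause 6: 2 negative; Clause 7: 1 negative.
Total negative literal occurrences = 10.

10


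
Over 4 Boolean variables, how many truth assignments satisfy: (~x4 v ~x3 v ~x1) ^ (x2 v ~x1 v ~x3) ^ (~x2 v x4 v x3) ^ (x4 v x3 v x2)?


Enumerate all 16 truth assignments over 4 variables.
Test each against every clause.
Satisfying assignments found: 9.

9


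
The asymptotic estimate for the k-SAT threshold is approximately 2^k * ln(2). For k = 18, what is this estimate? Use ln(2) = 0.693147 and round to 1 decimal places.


Using the asymptotic formula: threshold ~ 2^k * ln(2).
2^18 = 262144.
262144 * 0.693147 = 181704.3.

181704.3


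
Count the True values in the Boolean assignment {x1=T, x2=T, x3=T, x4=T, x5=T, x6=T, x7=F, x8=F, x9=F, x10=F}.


The weight is the number of variables assigned True.
True variables: x1, x2, x3, x4, x5, x6.
Weight = 6.

6


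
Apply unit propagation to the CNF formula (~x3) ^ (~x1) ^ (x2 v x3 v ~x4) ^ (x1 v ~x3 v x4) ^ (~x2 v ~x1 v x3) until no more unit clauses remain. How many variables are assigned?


Unit propagation repeatedly assigns the literal in any unit clause, then simplifies.
Assignments in order: x3 = F, x1 = F.
No further unit clauses remain.
Total variables assigned = 2.

2


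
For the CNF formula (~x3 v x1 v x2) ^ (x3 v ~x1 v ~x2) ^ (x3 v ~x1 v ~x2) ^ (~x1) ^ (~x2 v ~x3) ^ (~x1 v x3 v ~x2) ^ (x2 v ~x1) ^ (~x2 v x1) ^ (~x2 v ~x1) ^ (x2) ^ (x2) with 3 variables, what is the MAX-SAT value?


Enumerate all 8 truth assignments.
For each, count how many of the 11 clauses are satisfied.
The formula is not fully satisfiable, so the maximum is below 11.
Maximum simultaneously satisfiable clauses = 10.

10


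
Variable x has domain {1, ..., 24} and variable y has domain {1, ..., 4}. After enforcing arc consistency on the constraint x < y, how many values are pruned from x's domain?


For the constraint x < y, x needs a supporting value in y's domain.
x can be at most 3 (one less than y's maximum).
Valid x values from domain: 3 out of 24.
Pruned = 24 - 3 = 21.

21


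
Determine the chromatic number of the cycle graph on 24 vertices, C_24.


A cycle on an even number of vertices is bipartite: alternate two colors around the cycle.
Since 24 is even, two colors suffice, and at least two are needed because the graph has edges.
Chromatic number = 2.

2


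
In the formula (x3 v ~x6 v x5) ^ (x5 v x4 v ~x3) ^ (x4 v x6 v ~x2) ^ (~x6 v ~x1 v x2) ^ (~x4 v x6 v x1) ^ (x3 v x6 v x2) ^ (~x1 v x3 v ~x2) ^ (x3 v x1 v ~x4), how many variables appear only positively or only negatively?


A pure literal appears in only one polarity across all clauses.
Pure literals: x5 (positive only).
Count = 1.

1


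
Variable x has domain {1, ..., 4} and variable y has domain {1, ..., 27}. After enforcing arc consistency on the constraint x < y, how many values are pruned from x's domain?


For the constraint x < y, x needs a supporting value in y's domain.
x can be at most 26 (one less than y's maximum).
Valid x values from domain: 4 out of 4.
Pruned = 4 - 4 = 0.

0


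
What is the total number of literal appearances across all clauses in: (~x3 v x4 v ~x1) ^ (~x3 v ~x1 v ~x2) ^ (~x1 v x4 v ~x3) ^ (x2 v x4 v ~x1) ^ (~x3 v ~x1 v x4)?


Clause lengths: 3, 3, 3, 3, 3.
Sum = 3 + 3 + 3 + 3 + 3 = 15.

15


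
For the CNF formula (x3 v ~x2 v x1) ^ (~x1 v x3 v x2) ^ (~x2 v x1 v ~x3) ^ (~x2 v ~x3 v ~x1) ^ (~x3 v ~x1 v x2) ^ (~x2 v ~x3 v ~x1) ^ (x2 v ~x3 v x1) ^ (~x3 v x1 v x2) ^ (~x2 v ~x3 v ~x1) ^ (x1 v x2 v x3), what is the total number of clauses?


Each group enclosed in parentheses joined by ^ is one clause.
Counting the conjuncts: 10 clauses.

10


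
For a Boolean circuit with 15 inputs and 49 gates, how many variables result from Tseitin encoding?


The Tseitin transformation introduces one auxiliary variable per gate.
Total variables = inputs + gates = 15 + 49 = 64.

64


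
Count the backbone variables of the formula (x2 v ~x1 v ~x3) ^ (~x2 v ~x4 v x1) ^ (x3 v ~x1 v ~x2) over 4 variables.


Find all satisfying assignments: 10 model(s).
Check which variables have the same value in every model.
No variable is fixed across all models.
Backbone size = 0.

0


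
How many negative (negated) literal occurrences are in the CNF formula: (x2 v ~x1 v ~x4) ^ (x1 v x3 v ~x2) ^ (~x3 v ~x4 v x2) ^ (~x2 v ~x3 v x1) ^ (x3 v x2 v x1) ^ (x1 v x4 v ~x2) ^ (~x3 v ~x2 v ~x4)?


Scan each clause for negated literals.
Clause 1: 2 negative; Clause 2: 1 negative; Clause 3: 2 negative; Clause 4: 2 negative; Clause 5: 0 negative; Clause 6: 1 negative; Clause 7: 3 negative.
Total negative literal occurrences = 11.

11


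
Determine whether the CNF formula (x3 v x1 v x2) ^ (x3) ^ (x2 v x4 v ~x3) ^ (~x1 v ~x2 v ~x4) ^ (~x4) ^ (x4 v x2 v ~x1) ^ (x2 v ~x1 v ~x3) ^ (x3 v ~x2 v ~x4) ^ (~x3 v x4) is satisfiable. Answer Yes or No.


Check all 16 possible truth assignments.
Number of satisfying assignments found: 0.
The formula is unsatisfiable.

No


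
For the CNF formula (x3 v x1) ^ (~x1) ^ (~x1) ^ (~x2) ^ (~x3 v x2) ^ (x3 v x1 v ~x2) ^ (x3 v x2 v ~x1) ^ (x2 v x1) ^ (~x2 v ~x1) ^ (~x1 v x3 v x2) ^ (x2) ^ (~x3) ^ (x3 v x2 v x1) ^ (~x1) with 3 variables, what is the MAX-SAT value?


Enumerate all 8 truth assignments.
For each, count how many of the 14 clauses are satisfied.
The formula is not fully satisfiable, so the maximum is below 14.
Maximum simultaneously satisfiable clauses = 12.

12


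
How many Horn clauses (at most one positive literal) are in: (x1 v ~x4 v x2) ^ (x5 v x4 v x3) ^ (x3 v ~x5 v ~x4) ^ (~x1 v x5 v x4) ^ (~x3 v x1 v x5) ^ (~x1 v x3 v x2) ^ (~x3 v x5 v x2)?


A Horn clause has at most one positive literal.
Clause 1: 2 positive lit(s) -> not Horn
Clause 2: 3 positive lit(s) -> not Horn
Clause 3: 1 positive lit(s) -> Horn
Clause 4: 2 positive lit(s) -> not Horn
Clause 5: 2 positive lit(s) -> not Horn
Clause 6: 2 positive lit(s) -> not Horn
Clause 7: 2 positive lit(s) -> not Horn
Total Horn clauses = 1.

1


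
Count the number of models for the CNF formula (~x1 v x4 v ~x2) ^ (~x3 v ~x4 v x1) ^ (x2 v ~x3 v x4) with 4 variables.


Enumerate all 16 truth assignments over 4 variables.
Test each against every clause.
Satisfying assignments found: 10.

10


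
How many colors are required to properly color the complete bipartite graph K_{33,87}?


K_{33,87} is bipartite by definition: the two parts are independent sets, with every edge crossing between them.
Color all vertices in one part with color 1 and all vertices in the other part with color 2.
Since the graph has at least one edge, one color does not suffice.
Chromatic number = 2.

2


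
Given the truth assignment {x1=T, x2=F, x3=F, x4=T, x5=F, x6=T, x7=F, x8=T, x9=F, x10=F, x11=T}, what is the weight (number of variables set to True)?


The weight is the number of variables assigned True.
True variables: x1, x4, x6, x8, x11.
Weight = 5.

5


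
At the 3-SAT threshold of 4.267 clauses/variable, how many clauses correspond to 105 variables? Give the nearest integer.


The 3-SAT phase transition occurs at approximately 4.267 clauses per variable.
m = 4.267 * 105 = 448.035.
Rounded to nearest integer: 448.

448


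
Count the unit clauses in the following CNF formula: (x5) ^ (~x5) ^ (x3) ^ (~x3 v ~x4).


A unit clause contains exactly one literal.
Unit clauses found: (x5), (~x5), (x3).
Count = 3.

3


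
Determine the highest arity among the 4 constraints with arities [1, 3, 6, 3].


The arities are: 1, 3, 6, 3.
Scan for the maximum value.
Maximum arity = 6.

6


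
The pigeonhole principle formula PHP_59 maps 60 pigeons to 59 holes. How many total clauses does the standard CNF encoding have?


The PHP encoding has two parts:
1) At-least-one-hole clauses: 60 (one per pigeon, each with 59 literals).
2) At-most-one-pigeon-per-hole clauses: 59 holes * C(60,2) = 59 * 1770 = 104430.
Total clauses = 60 + 104430 = 104490.

104490


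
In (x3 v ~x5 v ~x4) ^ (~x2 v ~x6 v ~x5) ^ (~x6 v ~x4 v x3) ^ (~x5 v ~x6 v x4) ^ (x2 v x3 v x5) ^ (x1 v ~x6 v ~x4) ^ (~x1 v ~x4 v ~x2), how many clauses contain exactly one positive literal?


A definite clause has exactly one positive literal.
Clause 1: 1 positive -> definite
Clause 2: 0 positive -> not definite
Clause 3: 1 positive -> definite
Clause 4: 1 positive -> definite
Clause 5: 3 positive -> not definite
Clause 6: 1 positive -> definite
Clause 7: 0 positive -> not definite
Definite clause count = 4.

4


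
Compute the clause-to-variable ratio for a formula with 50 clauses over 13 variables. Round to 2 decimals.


Clause-to-variable ratio = clauses / variables.
50 / 13 = 3.85.

3.85


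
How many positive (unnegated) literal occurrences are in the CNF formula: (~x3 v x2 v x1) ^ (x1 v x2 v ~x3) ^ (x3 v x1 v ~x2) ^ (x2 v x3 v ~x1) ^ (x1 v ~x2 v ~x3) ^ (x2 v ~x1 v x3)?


Scan each clause for unnegated literals.
Clause 1: 2 positive; Clause 2: 2 positive; Clause 3: 2 positive; Clause 4: 2 positive; Clause 5: 1 positive; Clause 6: 2 positive.
Total positive literal occurrences = 11.

11


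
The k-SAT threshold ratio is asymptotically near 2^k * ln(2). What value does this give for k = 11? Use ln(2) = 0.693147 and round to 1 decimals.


Using the asymptotic formula: threshold ~ 2^k * ln(2).
2^11 = 2048.
2048 * 0.693147 = 1419.6.

1419.6


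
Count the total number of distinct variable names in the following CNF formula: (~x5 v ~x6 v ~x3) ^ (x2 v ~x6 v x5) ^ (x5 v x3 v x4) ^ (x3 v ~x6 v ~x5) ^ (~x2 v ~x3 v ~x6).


Identify each distinct variable in the formula.
Variables found: x2, x3, x4, x5, x6.
Total distinct variables = 5.

5


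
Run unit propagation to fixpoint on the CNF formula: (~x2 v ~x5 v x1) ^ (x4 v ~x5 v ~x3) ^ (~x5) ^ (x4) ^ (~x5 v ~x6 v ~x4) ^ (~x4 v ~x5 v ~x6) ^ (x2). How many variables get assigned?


Unit propagation repeatedly assigns the literal in any unit clause, then simplifies.
Assignments in order: x5 = F, x4 = T, x2 = T.
No further unit clauses remain.
Total variables assigned = 3.

3


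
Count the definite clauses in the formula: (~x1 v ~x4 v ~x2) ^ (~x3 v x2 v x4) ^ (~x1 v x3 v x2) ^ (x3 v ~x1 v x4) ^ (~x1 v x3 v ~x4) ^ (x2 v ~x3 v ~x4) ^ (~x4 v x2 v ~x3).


A definite clause has exactly one positive literal.
Clause 1: 0 positive -> not definite
Clause 2: 2 positive -> not definite
Clause 3: 2 positive -> not definite
Clause 4: 2 positive -> not definite
Clause 5: 1 positive -> definite
Clause 6: 1 positive -> definite
Clause 7: 1 positive -> definite
Definite clause count = 3.

3


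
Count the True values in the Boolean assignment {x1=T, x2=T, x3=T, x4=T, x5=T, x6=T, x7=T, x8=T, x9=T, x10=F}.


The weight is the number of variables assigned True.
True variables: x1, x2, x3, x4, x5, x6, x7, x8, x9.
Weight = 9.

9


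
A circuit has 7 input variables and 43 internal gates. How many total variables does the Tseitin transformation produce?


The Tseitin transformation introduces one auxiliary variable per gate.
Total variables = inputs + gates = 7 + 43 = 50.

50


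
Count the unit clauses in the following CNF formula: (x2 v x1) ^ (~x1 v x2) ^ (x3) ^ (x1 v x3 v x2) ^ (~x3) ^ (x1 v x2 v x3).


A unit clause contains exactly one literal.
Unit clauses found: (x3), (~x3).
Count = 2.

2


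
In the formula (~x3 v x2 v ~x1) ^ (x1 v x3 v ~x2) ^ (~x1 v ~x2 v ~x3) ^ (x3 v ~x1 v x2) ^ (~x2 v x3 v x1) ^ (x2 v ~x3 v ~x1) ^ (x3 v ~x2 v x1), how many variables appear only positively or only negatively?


A pure literal appears in only one polarity across all clauses.
No pure literals found.
Count = 0.

0


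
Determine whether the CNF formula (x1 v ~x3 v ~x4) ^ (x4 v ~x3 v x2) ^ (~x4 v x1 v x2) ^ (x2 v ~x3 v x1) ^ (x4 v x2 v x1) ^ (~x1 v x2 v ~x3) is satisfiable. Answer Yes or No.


Check all 16 possible truth assignments.
Number of satisfying assignments found: 9.
The formula is satisfiable.

Yes


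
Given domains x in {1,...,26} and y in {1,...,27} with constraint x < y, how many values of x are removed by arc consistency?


For the constraint x < y, x needs a supporting value in y's domain.
x can be at most 26 (one less than y's maximum).
Valid x values from domain: 26 out of 26.
Pruned = 26 - 26 = 0.

0


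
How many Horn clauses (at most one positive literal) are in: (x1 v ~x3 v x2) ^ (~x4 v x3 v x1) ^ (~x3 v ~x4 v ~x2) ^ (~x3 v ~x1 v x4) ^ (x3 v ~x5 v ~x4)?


A Horn clause has at most one positive literal.
Clause 1: 2 positive lit(s) -> not Horn
Clause 2: 2 positive lit(s) -> not Horn
Clause 3: 0 positive lit(s) -> Horn
Clause 4: 1 positive lit(s) -> Horn
Clause 5: 1 positive lit(s) -> Horn
Total Horn clauses = 3.

3


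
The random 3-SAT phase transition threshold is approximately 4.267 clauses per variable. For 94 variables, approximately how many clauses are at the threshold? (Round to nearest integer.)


The 3-SAT phase transition occurs at approximately 4.267 clauses per variable.
m = 4.267 * 94 = 401.098.
Rounded to nearest integer: 401.

401


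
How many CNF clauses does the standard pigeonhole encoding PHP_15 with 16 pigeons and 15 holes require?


The PHP encoding has two parts:
1) At-least-one-hole clauses: 16 (one per pigeon, each with 15 literals).
2) At-most-one-pigeon-per-hole clauses: 15 holes * C(16,2) = 15 * 120 = 1800.
Total clauses = 16 + 1800 = 1816.

1816


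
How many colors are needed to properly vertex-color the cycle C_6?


A cycle on an even number of vertices is bipartite: alternate two colors around the cycle.
Since 6 is even, two colors suffice, and at least two are needed because the graph has edges.
Chromatic number = 2.

2


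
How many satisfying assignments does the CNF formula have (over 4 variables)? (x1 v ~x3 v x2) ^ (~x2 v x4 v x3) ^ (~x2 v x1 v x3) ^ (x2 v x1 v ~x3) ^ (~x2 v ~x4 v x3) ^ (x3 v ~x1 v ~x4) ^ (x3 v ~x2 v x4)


Enumerate all 16 truth assignments over 4 variables.
Test each against every clause.
Satisfying assignments found: 9.

9


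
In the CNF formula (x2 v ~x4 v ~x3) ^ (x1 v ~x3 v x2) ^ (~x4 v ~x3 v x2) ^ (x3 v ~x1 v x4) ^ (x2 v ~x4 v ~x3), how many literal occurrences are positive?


Scan each clause for unnegated literals.
Clause 1: 1 positive; Clause 2: 2 positive; Clause 3: 1 positive; Clause 4: 2 positive; Clause 5: 1 positive.
Total positive literal occurrences = 7.

7


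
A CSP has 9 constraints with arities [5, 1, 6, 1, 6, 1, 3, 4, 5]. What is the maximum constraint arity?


The arities are: 5, 1, 6, 1, 6, 1, 3, 4, 5.
Scan for the maximum value.
Maximum arity = 6.

6


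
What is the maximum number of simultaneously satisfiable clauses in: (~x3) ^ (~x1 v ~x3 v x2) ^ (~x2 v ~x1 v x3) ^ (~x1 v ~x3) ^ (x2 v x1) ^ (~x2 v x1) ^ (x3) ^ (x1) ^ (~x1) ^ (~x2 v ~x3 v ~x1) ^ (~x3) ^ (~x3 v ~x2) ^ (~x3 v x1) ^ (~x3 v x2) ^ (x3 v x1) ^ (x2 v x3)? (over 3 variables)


Enumerate all 8 truth assignments.
For each, count how many of the 16 clauses are satisfied.
The formula is not fully satisfiable, so the maximum is below 16.
Maximum simultaneously satisfiable clauses = 13.

13


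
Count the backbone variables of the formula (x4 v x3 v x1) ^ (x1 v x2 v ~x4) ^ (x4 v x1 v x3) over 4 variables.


Find all satisfying assignments: 12 model(s).
Check which variables have the same value in every model.
No variable is fixed across all models.
Backbone size = 0.

0


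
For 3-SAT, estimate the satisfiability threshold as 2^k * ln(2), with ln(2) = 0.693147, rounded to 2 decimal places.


Using the asymptotic formula: threshold ~ 2^k * ln(2).
2^3 = 8.
8 * 0.693147 = 5.55.

5.55


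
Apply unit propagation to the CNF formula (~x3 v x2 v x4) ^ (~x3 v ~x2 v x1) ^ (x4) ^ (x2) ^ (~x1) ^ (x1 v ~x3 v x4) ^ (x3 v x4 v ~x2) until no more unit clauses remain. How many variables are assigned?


Unit propagation repeatedly assigns the literal in any unit clause, then simplifies.
Assignments in order: x4 = T, x2 = T, x1 = F, x3 = F.
No further unit clauses remain.
Total variables assigned = 4.

4


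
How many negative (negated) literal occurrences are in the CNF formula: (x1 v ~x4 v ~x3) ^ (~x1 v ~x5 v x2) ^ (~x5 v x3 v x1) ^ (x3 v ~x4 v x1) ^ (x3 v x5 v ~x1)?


Scan each clause for negated literals.
Clause 1: 2 negative; Clause 2: 2 negative; Clause 3: 1 negative; Clause 4: 1 negative; Clause 5: 1 negative.
Total negative literal occurrences = 7.

7


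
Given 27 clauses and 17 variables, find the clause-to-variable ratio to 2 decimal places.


Clause-to-variable ratio = clauses / variables.
27 / 17 = 1.59.

1.59


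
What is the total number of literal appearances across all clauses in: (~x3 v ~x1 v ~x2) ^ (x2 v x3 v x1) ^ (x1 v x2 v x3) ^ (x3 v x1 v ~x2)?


Clause lengths: 3, 3, 3, 3.
Sum = 3 + 3 + 3 + 3 = 12.

12


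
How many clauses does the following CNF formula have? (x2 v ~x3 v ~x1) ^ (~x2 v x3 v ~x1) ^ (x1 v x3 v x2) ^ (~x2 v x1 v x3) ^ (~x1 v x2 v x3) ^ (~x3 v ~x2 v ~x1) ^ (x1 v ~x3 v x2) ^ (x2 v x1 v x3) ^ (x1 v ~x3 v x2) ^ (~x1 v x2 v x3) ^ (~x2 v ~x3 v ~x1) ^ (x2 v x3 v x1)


Each group enclosed in parentheses joined by ^ is one clause.
Counting the conjuncts: 12 clauses.

12


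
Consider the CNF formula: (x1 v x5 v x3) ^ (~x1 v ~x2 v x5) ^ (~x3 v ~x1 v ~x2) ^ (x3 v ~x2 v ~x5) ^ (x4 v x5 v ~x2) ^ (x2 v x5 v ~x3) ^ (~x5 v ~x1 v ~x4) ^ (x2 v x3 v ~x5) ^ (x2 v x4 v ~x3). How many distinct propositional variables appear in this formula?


Identify each distinct variable in the formula.
Variables found: x1, x2, x3, x4, x5.
Total distinct variables = 5.

5
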